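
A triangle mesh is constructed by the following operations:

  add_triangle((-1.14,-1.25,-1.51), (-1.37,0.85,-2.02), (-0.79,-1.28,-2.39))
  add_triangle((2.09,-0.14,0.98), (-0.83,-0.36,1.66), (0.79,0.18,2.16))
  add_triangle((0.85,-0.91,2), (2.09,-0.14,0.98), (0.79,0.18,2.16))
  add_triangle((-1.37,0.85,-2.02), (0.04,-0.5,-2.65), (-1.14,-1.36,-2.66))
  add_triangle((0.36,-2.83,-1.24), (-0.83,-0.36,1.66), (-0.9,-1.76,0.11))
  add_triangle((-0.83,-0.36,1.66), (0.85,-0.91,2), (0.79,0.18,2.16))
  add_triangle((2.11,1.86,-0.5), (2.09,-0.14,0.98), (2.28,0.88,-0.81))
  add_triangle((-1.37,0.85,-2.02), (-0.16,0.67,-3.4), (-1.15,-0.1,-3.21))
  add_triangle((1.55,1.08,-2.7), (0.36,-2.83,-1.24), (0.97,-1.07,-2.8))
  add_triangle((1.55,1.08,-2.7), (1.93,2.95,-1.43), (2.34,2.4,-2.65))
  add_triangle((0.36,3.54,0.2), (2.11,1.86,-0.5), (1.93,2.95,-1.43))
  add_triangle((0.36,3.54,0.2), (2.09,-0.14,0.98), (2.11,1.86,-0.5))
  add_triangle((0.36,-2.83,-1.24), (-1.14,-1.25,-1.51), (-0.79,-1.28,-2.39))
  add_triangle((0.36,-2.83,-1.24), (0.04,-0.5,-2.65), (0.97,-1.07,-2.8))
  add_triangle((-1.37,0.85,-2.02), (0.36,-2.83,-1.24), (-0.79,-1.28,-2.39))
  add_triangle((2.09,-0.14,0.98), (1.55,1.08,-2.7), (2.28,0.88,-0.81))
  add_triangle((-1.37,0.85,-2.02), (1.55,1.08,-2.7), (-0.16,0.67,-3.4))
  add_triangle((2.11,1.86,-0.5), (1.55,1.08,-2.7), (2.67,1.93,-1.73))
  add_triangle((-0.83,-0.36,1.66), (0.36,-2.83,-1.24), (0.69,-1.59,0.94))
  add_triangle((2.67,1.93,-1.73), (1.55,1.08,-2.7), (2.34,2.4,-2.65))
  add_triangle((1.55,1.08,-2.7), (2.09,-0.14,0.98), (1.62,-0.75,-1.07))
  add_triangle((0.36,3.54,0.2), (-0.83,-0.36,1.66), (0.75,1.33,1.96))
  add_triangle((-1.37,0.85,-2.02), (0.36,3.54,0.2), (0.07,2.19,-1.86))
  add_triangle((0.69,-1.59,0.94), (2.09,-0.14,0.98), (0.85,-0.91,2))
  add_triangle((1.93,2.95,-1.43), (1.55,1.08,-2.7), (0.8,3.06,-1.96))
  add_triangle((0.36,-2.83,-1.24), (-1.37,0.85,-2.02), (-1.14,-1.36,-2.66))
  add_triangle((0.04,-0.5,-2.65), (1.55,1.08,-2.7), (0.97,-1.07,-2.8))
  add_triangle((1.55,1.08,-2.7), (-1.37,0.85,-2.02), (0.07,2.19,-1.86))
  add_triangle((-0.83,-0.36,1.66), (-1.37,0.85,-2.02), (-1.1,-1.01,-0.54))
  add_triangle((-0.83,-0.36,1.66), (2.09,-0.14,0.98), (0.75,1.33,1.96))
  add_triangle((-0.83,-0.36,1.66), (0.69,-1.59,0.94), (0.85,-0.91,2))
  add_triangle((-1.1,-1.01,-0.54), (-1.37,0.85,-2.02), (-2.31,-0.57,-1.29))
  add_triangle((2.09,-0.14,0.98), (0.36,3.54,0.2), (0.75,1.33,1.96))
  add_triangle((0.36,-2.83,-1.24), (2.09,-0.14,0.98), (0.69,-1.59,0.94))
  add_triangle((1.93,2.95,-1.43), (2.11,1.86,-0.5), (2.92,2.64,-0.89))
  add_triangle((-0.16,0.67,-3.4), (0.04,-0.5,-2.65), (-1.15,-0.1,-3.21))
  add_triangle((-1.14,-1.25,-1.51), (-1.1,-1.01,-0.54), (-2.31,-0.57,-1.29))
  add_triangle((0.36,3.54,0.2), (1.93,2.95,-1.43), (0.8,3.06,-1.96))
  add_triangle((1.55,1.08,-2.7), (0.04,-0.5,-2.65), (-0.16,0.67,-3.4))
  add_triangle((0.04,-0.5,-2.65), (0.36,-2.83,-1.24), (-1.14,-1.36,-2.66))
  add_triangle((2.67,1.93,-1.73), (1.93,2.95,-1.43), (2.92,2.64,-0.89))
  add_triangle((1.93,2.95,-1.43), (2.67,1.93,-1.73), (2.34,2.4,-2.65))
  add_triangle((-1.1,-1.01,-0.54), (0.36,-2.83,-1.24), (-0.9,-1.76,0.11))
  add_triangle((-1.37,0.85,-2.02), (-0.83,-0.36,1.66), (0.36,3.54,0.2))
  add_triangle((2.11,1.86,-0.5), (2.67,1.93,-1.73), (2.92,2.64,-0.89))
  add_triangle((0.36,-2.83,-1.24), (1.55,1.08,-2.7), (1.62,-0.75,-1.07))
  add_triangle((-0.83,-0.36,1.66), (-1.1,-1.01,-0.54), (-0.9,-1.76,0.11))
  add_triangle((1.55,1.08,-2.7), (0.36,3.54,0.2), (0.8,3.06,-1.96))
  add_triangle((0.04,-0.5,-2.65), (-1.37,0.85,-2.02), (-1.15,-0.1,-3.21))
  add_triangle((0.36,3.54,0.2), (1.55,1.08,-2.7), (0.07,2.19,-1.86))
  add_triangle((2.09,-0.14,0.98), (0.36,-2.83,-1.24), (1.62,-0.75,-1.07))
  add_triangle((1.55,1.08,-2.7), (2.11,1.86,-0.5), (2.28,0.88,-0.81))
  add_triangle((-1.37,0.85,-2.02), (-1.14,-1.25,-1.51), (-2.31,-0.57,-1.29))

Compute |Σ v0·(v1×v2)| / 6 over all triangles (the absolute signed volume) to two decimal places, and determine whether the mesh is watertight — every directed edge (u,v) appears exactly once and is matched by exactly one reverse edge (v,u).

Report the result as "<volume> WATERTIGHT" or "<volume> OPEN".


Per-triangle v0·(v1×v2)/6:
  t1: +0.6166
  t2: -0.4253
  t3: +0.6617
  t4: +1.1725
  t5: +0.5996
  t6: +0.5783
  t7: +0.7742
  t8: +0.7851
  t9: +0.6073
  t10: +0.2073
  t11: +1.2276
  t12: +1.8708
  t13: +0.6882
  t14: +0.9821
  t15: -0.0135
  t16: +0.4579
  t17: +0.8254
  t18: -0.2370
  t19: +1.0943
  t20: +0.5550
  t21: +1.5202
  t22: +1.4918
  t23: +1.5183
  t24: +0.6780
  t25: +1.4839
  t26: -0.2531
  t27: +1.0124
  t28: +1.6272
  t29: +0.8983
  t30: +1.2180
  t31: +0.5566
  t32: -0.3229
  t33: +1.9817
  t34: +1.3601
  t35: +0.0644
  t36: +0.6470
  t37: +0.2760
  t38: +1.5907
  t39: +1.0226
  t40: +1.4825
  t41: +0.7356
  t42: +0.7279
  t43: +0.5622
  t44: +2.4120
  t45: +0.0550
  t46: +1.6918
  t47: +0.3946
  t48: -1.0160
  t49: -0.3389
  t50: +1.9343
  t51: +1.4734
  t52: +0.8997
  t53: +0.8675
Σ = +43.2808 → |volume| = 43.28

Directed edges: 159 total; 3 unmatched, e.g. (0.36,-2.83,-1.24)→(-1.14,-1.25,-1.51) → open.

43.28 OPEN


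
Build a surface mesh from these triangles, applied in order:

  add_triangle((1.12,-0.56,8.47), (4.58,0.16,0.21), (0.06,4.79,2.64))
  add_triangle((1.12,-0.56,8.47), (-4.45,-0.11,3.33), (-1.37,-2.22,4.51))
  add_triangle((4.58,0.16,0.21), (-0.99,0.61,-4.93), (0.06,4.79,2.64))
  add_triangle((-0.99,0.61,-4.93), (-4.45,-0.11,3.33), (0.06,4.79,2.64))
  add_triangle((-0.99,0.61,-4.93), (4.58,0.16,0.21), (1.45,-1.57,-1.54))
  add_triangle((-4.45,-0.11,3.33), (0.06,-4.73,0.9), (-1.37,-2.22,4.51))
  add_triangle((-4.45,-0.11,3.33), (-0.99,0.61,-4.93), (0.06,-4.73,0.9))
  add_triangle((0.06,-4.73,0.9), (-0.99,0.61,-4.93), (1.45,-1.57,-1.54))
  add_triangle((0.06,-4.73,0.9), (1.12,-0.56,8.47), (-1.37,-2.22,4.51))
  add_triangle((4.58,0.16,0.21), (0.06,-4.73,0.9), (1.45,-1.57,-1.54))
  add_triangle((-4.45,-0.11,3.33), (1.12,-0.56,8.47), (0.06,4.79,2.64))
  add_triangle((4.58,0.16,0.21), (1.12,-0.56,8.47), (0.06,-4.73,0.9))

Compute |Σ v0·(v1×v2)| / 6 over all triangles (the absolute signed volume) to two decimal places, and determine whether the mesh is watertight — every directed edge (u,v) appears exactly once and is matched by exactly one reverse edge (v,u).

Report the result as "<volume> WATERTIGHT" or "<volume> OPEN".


Per-triangle v0·(v1×v2)/6:
  t1: +31.9743
  t2: +13.5731
  t3: +19.1497
  t4: +21.4033
  t5: +6.8332
  t6: +10.6968
  t7: +19.4553
  t8: +6.8510
  t9: +12.8045
  t10: +6.9129
  t11: +34.2279
  t12: +29.9992
Σ = +213.8812 → |volume| = 213.88

Directed edges: 36 total, each appears once with its reverse present → watertight.

213.88 WATERTIGHT


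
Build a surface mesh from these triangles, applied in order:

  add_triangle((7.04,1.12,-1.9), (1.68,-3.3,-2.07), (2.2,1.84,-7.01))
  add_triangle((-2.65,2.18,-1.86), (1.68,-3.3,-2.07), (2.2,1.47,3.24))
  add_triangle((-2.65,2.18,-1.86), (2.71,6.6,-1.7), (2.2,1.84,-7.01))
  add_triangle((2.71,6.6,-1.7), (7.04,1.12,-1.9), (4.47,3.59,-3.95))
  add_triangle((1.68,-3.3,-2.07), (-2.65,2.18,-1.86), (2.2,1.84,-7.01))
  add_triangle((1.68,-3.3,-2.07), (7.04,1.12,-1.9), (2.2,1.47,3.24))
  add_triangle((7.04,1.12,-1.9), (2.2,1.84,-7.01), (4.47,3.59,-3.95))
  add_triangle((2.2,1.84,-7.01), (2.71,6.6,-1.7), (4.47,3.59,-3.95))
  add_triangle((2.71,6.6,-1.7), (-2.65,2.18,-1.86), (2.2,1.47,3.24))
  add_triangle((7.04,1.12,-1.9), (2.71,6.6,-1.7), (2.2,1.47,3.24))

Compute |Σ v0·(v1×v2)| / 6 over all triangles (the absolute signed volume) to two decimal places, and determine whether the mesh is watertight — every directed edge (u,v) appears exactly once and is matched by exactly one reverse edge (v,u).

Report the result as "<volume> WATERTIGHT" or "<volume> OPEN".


Per-triangle v0·(v1×v2)/6:
  t1: +29.6821
  t2: -3.2701
  t3: +27.5514
  t4: +16.5868
  t5: +12.4839
  t6: +13.9221
  t7: +16.8767
  t8: +16.7327
  t9: +11.8312
  t10: +29.0221
Σ = +171.4188 → |volume| = 171.42

Directed edges: 30 total, each appears once with its reverse present → watertight.

171.42 WATERTIGHT


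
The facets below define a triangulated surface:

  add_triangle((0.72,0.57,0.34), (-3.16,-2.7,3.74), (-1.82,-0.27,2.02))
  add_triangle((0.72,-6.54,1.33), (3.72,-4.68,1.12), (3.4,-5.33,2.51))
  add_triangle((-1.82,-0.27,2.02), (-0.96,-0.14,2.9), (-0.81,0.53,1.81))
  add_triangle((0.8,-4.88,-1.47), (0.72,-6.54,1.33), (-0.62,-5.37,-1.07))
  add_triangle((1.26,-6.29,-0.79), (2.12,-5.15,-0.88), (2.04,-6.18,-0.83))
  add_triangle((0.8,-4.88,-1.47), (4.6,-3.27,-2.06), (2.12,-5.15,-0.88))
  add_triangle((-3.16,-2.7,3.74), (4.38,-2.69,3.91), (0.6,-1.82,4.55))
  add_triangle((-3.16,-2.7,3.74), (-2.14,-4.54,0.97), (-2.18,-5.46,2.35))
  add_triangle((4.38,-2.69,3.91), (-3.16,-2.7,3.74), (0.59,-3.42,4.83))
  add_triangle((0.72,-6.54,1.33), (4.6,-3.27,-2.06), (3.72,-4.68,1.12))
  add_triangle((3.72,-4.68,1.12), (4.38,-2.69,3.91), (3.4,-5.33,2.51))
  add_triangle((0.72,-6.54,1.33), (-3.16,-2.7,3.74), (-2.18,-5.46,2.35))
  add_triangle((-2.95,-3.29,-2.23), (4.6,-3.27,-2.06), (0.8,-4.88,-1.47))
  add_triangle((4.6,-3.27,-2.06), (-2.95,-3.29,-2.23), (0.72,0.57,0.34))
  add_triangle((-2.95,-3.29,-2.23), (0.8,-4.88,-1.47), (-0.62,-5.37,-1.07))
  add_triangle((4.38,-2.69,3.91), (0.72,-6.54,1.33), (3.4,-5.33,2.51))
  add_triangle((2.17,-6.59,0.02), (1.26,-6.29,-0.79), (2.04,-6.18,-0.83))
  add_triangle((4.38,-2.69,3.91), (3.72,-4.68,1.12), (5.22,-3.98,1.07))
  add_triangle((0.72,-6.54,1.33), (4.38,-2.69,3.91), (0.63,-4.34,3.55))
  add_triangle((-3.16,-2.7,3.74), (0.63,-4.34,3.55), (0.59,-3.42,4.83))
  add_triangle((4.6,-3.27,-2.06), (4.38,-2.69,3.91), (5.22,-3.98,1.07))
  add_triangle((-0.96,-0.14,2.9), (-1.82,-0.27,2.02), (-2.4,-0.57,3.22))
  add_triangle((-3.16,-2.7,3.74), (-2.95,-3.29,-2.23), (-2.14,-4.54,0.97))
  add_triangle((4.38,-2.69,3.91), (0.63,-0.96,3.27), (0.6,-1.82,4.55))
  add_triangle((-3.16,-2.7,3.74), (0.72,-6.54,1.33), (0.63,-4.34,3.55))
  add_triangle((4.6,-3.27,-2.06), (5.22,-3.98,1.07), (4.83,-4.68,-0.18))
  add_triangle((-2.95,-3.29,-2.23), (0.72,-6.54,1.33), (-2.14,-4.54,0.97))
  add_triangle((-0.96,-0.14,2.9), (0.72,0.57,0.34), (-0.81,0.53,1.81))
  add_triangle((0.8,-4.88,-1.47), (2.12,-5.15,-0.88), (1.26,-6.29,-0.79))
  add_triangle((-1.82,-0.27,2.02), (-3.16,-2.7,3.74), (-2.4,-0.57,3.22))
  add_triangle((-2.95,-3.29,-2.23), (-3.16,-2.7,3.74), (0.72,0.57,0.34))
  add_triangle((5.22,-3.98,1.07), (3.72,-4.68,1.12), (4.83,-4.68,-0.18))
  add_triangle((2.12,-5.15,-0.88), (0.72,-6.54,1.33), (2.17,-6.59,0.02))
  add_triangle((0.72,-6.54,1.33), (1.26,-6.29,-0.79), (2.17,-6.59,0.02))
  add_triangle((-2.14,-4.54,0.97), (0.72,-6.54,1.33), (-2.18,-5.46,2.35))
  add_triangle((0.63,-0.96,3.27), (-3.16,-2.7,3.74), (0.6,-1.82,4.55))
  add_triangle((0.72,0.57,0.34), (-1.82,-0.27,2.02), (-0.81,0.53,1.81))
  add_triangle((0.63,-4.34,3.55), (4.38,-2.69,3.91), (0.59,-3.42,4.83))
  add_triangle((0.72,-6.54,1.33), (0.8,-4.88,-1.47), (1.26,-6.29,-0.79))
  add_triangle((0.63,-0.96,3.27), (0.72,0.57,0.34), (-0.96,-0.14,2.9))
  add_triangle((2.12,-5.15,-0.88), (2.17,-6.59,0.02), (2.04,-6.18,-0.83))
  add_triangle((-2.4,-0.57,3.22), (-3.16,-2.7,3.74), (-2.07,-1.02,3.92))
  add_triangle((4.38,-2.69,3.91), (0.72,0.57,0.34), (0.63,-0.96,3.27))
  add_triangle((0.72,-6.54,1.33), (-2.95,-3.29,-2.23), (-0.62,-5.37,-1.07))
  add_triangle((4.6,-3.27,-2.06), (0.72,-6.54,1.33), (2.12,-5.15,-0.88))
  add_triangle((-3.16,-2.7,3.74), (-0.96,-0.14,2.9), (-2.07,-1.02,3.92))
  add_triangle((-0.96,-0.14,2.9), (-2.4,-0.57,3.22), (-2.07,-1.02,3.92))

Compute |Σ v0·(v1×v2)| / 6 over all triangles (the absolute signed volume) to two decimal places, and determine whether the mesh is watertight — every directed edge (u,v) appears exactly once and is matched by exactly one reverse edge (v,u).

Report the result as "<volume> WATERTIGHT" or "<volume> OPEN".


138.80 OPEN

Per-triangle v0·(v1×v2)/6:
  t1: -0.8037
  t2: +4.4656
  t3: +0.3611
  t4: +3.8701
  t5: +0.1347
  t6: +3.3344
  t7: +6.6477
  t8: +2.6322
  t9: +0.0660
  t10: +10.2966
  t11: +4.2901
  t12: +5.0015
  t13: +7.1460
  t14: +0.2094
  t15: +3.0660
  t16: +3.9641
  t17: +0.7607
  t18: +5.0335
  t19: +11.3158
  t20: +5.3257
  t21: +2.3188
  t22: +0.1195
  t23: +7.5373
  t24: +1.1896
  t25: +10.5812
  t26: +2.8472
  t27: +8.5105
  t28: +0.3082
  t29: +1.0213
  t30: +0.3614
  t31: -0.6193
  t32: +2.1869
  t33: -0.7998
  t34: +2.4412
  t35: +3.4253
  t36: +0.7826
  t37: -0.0967
  t38: +5.7497
  t39: +0.9306
  t40: +0.8082
  t41: +0.3905
  t42: +0.9967
  t43: +1.8740
  t44: +3.9784
  t45: +4.2944
  t46: +0.1688
  t47: +0.3809
Σ = +138.8048 → |volume| = 138.80

Directed edges: 141 total; 9 unmatched, e.g. (4.6,-3.27,-2.06)→(3.72,-4.68,1.12) → open.


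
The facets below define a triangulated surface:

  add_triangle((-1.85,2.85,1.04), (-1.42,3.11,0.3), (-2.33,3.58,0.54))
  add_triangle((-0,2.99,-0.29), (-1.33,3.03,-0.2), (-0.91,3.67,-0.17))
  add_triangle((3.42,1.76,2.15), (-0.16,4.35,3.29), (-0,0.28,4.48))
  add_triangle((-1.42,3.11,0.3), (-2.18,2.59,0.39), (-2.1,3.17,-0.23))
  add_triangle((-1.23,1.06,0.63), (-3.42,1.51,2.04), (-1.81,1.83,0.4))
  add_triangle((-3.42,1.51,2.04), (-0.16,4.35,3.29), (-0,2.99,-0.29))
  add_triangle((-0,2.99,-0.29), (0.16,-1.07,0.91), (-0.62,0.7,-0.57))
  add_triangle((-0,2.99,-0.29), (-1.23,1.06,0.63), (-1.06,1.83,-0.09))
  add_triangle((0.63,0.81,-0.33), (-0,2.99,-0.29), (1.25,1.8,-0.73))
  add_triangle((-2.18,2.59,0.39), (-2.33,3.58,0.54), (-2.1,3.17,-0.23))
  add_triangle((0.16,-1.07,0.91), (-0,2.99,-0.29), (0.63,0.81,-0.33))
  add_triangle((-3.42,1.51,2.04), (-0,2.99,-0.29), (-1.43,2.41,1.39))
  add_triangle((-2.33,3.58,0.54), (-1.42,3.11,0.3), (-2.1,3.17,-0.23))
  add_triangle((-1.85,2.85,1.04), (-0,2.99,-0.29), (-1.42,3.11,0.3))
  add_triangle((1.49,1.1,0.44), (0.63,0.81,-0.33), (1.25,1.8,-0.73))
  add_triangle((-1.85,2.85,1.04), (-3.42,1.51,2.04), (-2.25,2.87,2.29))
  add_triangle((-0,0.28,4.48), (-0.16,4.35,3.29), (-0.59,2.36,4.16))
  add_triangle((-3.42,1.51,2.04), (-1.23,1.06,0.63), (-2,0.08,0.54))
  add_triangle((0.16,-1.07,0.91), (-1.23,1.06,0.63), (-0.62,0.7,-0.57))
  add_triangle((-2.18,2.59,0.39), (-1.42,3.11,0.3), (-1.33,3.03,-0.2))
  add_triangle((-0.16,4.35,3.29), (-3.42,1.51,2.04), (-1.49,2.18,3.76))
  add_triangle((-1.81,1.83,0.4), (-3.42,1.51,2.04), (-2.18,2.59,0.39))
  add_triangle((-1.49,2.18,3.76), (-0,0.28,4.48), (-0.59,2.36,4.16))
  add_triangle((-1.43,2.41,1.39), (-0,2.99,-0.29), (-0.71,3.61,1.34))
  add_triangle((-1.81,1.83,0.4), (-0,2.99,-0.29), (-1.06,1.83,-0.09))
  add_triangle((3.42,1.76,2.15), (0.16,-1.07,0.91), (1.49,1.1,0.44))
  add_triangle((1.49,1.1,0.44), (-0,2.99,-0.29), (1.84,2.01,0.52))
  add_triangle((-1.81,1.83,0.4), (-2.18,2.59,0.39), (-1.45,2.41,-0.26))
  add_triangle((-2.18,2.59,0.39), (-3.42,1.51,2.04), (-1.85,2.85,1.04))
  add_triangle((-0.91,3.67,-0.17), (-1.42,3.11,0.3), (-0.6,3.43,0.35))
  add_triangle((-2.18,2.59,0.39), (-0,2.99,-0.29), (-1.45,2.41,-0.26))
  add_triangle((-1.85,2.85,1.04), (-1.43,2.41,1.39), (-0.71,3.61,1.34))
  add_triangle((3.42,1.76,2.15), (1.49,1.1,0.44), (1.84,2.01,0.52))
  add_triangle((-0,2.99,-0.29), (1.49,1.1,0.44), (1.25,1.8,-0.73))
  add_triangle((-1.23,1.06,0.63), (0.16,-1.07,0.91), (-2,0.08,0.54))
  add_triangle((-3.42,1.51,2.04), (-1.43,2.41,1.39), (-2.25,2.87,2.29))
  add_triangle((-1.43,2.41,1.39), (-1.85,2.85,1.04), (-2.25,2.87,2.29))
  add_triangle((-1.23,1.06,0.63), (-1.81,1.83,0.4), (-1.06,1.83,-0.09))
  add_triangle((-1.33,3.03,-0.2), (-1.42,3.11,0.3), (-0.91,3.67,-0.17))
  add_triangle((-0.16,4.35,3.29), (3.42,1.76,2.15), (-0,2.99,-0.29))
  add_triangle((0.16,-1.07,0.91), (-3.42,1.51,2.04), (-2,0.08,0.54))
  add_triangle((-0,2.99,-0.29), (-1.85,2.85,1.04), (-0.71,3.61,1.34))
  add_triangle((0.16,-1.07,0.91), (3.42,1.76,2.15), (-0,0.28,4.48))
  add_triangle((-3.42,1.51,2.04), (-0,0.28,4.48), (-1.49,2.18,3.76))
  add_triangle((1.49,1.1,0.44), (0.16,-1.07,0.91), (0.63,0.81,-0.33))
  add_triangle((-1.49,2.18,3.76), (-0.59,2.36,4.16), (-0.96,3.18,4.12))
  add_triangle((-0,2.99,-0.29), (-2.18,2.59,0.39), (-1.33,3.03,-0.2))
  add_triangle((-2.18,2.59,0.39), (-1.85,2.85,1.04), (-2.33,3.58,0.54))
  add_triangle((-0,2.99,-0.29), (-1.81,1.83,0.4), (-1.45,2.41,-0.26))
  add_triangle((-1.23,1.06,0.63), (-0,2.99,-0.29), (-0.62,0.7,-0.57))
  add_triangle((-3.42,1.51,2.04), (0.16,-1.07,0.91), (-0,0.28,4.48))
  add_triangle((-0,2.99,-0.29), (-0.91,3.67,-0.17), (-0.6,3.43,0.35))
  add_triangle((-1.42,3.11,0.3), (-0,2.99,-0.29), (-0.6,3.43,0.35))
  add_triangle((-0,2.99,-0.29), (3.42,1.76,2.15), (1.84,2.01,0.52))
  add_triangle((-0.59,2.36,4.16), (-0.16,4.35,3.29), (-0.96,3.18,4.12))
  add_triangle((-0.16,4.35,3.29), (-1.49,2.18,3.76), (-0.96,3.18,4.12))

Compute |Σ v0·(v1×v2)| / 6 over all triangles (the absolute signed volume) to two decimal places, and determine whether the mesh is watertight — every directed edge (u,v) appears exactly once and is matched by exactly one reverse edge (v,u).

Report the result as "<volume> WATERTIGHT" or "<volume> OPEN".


Per-triangle v0·(v1×v2)/6:
  t1: +0.2204
  t2: +0.0807
  t3: +10.7773
  t4: -0.3244
  t5: -0.1393
  t6: +6.1519
  t7: -0.2091
  t8: -0.3335
  t9: -0.0177
  t10: +0.2089
  t11: -0.2732
  t12: -1.2092
  t13: +0.2590
  t14: +0.3769
  t15: +0.0183
  t16: +1.1665
  t17: +1.5749
  t18: +0.2399
  t19: +0.1359
  t20: +0.2506
  t21: +4.2319
  t22: +0.0956
  t23: +1.4795
  t24: -0.6299
  t25: +0.2261
  t26: +0.1725
  t27: +0.0296
  t28: +0.0414
  t29: +0.9961
  t30: +0.2700
  t31: +0.4918
  t32: +0.3947
  t33: +0.1800
  t34: +0.7529
  t35: -0.4268
  t36: -0.3866
  t37: +0.1732
  t38: -0.0640
  t39: +0.1809
  t40: +6.5112
  t41: +0.8322
  t42: +1.0924
  t43: +3.0718
  t44: +3.4287
  t45: +0.0784
  t46: +0.5468
  t47: -0.3230
  t48: +0.1800
  t49: -0.4410
  t50: +0.5342
  t51: +2.7124
  t52: +0.2540
  t53: -0.3032
  t54: +0.9094
  t55: +0.8260
  t56: +0.4624
Σ = +47.5363 → |volume| = 47.54

Directed edges: 168 total, each appears once with its reverse present → watertight.

47.54 WATERTIGHT


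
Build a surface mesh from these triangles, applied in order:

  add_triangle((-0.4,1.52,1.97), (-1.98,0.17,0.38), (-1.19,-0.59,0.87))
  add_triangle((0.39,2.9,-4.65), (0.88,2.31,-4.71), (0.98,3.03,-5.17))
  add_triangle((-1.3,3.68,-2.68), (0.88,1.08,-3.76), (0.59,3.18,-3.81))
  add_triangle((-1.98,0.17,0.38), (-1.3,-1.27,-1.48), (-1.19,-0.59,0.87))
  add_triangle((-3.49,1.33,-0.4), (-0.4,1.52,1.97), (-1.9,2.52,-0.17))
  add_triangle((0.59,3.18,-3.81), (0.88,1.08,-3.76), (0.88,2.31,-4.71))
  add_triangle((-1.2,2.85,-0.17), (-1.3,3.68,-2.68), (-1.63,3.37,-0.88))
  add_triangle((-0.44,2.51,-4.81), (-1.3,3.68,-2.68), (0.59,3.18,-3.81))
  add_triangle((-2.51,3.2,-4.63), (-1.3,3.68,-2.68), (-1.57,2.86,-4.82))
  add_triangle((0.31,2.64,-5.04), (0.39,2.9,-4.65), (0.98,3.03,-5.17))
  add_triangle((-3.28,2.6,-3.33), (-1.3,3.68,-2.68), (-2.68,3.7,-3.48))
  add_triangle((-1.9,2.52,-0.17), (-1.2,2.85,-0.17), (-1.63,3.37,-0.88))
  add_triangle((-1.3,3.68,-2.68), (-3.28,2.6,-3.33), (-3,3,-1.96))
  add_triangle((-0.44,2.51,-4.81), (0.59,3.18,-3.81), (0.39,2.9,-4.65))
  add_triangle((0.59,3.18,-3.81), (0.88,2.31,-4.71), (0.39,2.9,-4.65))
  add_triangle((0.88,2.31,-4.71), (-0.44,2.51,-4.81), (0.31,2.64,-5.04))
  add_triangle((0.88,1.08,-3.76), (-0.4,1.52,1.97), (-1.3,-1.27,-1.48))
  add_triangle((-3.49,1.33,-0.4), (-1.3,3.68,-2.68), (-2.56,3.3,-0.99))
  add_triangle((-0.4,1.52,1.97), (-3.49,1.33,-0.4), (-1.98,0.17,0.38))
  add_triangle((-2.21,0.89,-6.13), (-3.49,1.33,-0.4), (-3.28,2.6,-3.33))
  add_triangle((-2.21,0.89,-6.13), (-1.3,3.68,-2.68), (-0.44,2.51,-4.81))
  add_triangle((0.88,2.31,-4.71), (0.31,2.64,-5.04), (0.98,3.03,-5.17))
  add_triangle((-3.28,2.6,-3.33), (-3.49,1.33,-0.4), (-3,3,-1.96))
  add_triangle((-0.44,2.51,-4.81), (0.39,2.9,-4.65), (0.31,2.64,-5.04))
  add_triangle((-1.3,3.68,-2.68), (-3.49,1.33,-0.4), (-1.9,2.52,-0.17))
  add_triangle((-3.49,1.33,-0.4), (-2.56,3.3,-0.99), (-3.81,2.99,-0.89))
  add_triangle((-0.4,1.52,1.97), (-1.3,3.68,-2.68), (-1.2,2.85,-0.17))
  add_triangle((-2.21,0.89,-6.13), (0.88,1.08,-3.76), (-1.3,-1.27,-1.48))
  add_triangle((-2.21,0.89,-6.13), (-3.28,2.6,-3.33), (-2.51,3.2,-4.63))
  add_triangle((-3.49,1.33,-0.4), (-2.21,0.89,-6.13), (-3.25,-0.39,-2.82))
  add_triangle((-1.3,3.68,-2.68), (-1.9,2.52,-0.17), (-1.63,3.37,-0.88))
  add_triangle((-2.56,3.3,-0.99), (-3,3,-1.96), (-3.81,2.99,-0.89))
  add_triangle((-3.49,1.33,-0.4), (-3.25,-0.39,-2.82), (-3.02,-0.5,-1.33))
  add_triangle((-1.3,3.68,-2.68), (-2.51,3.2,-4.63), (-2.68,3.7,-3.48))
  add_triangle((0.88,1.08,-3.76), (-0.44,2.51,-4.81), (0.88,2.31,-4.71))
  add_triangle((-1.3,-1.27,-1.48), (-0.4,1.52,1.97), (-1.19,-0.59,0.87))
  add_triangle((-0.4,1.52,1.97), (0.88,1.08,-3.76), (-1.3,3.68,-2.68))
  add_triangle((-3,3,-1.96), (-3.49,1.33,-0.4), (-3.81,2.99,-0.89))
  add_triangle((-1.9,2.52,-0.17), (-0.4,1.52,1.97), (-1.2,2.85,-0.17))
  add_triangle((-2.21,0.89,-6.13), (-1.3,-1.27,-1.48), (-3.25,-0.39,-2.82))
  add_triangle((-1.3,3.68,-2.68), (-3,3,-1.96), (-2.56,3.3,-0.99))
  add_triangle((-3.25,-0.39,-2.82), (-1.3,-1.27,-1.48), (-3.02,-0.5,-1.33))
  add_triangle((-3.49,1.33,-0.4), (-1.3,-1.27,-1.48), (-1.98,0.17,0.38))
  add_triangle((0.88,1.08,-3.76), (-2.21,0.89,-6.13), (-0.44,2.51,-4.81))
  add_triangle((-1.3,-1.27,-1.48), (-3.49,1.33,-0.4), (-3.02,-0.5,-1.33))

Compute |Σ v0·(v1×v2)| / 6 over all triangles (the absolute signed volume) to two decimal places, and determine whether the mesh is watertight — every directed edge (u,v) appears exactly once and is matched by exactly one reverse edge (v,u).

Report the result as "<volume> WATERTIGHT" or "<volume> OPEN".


51.71 OPEN

Per-triangle v0·(v1×v2)/6:
  t1: +0.7470
  t2: -0.1927
  t3: -1.9687
  t4: +0.6876
  t5: +2.0678
  t6: +0.1096
  t7: +0.3271
  t8: +2.7244
  t9: +1.5266
  t10: +0.2301
  t11: -0.0720
  t12: +0.2686
  t13: +2.0350
  t14: +0.4228
  t15: +0.4336
  t16: +0.1019
  t17: -2.0872
  t18: -2.1317
  t19: +1.1682
  t20: +4.5327
  t21: +4.9689
  t22: +0.2470
  t23: +1.9213
  t24: +0.2862
  t25: +2.7324
  t26: -0.0103
  t27: +0.5247
  t28: +2.9732
  t29: +3.5522
  t30: +5.6348
  t31: +0.5261
  t32: +0.8715
  t33: +1.4183
  t34: +1.2718
  t35: +0.7819
  t36: -0.6202
  t37: +2.6305
  t38: +0.9563
  t39: +0.8189
  t40: +2.7621
  t41: +1.4896
  t42: +0.8049
  t43: +1.0758
  t44: +3.4316
  t45: -0.2678
Σ = +51.7128 → |volume| = 51.71

Directed edges: 135 total; 7 unmatched, e.g. (-1.3,3.68,-2.68)→(-1.57,2.86,-4.82) → open.


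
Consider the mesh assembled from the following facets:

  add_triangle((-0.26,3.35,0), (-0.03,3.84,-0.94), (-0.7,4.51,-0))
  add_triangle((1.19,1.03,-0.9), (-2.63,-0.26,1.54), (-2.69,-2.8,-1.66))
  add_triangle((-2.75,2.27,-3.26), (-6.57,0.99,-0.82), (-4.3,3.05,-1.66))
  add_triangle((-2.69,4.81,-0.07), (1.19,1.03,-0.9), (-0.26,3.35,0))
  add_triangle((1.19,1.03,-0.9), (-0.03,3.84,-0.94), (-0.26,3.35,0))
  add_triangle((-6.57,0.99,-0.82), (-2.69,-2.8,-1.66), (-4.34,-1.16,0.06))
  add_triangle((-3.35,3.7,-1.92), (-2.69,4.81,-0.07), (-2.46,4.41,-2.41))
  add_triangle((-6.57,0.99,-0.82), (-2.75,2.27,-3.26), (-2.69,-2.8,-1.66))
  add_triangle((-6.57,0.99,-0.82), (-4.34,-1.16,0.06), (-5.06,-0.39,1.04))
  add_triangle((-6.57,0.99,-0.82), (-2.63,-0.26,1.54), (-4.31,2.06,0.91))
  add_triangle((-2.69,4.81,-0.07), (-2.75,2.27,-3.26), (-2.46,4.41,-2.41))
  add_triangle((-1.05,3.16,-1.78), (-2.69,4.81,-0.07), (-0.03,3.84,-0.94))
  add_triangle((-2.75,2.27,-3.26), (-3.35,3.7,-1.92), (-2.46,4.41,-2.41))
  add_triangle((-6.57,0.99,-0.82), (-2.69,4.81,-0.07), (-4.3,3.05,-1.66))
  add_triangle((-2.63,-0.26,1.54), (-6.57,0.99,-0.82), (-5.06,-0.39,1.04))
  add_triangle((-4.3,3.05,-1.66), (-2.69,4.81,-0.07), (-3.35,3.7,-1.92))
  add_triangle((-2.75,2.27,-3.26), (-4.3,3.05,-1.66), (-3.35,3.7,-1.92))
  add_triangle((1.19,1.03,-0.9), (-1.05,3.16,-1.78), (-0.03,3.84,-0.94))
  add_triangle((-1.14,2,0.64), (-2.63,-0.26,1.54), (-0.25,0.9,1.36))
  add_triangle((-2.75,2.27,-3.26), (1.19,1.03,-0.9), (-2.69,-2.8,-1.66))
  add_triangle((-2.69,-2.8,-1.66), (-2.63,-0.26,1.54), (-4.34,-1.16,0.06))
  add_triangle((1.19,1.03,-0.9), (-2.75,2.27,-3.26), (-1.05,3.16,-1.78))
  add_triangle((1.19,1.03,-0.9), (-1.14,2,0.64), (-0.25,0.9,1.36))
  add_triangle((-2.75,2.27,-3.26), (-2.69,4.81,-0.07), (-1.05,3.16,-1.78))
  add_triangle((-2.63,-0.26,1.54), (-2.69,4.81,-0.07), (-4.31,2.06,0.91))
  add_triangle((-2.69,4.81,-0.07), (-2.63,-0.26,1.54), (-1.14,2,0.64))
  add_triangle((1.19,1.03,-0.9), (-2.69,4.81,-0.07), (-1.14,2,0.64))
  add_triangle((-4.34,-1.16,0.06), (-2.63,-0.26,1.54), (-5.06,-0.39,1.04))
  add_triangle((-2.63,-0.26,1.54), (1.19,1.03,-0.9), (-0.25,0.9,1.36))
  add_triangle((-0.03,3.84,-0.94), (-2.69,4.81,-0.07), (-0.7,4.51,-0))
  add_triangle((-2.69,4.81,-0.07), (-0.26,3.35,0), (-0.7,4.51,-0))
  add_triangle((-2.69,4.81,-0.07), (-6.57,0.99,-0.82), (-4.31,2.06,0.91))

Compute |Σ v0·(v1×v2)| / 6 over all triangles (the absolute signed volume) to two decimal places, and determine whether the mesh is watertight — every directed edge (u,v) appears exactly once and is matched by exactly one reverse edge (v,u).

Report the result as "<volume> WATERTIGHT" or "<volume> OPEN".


Per-triangle v0·(v1×v2)/6:
  t1: +0.1837
  t2: -1.5195
  t3: +5.3894
  t4: -1.2138
  t5: +0.5318
  t6: +4.7422
  t7: +2.4180
  t8: +12.9282
  t9: +2.5609
  t10: +3.9262
  t11: -2.8005
  t12: +2.4352
  t13: +2.0201
  t14: +6.1168
  t15: +1.1564
  t16: +2.2223
  t17: +1.9422
  t18: +1.1968
  t19: +1.1350
  t20: +3.9069
  t21: +1.7196
  t22: +1.9350
  t23: +0.7428
  t24: +3.9135
  t25: +1.7977
  t26: +1.4623
  t27: +0.9320
  t28: +0.7360
  t29: -0.5677
  t30: +1.4029
  t31: -0.0137
  t32: +6.5731
Σ = +69.9121 → |volume| = 69.91

Directed edges: 96 total, each appears once with its reverse present → watertight.

69.91 WATERTIGHT


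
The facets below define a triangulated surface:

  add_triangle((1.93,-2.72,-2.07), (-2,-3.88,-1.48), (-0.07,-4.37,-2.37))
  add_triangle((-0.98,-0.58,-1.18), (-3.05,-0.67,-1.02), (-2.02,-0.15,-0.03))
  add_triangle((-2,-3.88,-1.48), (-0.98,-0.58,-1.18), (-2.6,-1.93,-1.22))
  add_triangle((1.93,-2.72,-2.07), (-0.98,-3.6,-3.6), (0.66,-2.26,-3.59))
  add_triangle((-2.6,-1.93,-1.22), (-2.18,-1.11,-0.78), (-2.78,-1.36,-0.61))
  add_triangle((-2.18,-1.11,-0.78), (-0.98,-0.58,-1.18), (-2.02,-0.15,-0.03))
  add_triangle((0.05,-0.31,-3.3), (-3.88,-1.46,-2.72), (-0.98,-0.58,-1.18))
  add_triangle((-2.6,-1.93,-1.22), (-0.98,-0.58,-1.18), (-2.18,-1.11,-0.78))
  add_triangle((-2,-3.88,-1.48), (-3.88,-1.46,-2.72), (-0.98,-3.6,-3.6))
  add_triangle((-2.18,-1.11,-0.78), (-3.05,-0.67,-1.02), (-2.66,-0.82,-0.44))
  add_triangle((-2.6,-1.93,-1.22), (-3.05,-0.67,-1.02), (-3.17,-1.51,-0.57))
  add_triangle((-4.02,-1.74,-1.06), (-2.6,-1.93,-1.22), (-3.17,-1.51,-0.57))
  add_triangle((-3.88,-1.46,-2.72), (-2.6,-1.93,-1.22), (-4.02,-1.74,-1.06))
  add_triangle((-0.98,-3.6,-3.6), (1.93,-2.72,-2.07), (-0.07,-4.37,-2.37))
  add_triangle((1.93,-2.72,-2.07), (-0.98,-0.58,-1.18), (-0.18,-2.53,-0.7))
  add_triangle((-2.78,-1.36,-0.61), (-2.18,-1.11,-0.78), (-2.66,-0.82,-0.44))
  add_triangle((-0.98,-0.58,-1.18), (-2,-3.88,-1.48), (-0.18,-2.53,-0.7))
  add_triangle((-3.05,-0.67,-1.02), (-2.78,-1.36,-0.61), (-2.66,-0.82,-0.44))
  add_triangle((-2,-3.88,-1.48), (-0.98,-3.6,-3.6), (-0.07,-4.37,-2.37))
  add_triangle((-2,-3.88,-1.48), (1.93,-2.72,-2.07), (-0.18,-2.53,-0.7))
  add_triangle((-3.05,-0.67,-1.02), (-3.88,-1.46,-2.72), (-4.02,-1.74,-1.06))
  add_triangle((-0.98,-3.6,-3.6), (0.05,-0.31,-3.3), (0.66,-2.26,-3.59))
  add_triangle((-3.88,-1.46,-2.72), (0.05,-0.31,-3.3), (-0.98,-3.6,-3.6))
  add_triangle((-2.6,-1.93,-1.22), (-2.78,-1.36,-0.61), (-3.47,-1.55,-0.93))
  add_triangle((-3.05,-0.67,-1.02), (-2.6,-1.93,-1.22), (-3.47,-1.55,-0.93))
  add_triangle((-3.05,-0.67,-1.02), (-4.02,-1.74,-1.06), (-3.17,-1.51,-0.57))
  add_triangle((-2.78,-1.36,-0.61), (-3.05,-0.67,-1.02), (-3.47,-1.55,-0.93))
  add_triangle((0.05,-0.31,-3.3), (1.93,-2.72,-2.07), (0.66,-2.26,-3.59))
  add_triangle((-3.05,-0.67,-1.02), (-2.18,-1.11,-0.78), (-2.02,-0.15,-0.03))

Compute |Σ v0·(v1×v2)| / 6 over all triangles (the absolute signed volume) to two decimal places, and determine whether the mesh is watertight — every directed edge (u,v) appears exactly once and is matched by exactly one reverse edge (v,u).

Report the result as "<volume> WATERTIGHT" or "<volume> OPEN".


Per-triangle v0·(v1×v2)/6:
  t1: +0.0577
  t2: +0.0076
  t3: -0.7821
  t4: +2.6284
  t5: -0.0789
  t6: -0.2443
  t7: -0.3507
  t8: -0.1741
  t9: +5.7284
  t10: -0.1503
  t11: -0.4835
  t12: +0.1927
  t13: +0.9934
  t14: +2.7679
  t15: -1.4344
  t16: -0.0644
  t17: -0.5802
  t18: +0.1329
  t19: +2.7448
  t20: +1.3217
  t21: +0.7075
  t22: +2.1805
  t23: +6.3493
  t24: +0.0958
  t25: +0.2995
  t26: +0.0959
  t27: +0.0402
  t28: +1.1666
  t29: +0.1995
Σ = +23.3672 → |volume| = 23.37

Directed edges: 87 total; 9 unmatched, e.g. (-0.98,-0.58,-1.18)→(-3.05,-0.67,-1.02) → open.

23.37 OPEN


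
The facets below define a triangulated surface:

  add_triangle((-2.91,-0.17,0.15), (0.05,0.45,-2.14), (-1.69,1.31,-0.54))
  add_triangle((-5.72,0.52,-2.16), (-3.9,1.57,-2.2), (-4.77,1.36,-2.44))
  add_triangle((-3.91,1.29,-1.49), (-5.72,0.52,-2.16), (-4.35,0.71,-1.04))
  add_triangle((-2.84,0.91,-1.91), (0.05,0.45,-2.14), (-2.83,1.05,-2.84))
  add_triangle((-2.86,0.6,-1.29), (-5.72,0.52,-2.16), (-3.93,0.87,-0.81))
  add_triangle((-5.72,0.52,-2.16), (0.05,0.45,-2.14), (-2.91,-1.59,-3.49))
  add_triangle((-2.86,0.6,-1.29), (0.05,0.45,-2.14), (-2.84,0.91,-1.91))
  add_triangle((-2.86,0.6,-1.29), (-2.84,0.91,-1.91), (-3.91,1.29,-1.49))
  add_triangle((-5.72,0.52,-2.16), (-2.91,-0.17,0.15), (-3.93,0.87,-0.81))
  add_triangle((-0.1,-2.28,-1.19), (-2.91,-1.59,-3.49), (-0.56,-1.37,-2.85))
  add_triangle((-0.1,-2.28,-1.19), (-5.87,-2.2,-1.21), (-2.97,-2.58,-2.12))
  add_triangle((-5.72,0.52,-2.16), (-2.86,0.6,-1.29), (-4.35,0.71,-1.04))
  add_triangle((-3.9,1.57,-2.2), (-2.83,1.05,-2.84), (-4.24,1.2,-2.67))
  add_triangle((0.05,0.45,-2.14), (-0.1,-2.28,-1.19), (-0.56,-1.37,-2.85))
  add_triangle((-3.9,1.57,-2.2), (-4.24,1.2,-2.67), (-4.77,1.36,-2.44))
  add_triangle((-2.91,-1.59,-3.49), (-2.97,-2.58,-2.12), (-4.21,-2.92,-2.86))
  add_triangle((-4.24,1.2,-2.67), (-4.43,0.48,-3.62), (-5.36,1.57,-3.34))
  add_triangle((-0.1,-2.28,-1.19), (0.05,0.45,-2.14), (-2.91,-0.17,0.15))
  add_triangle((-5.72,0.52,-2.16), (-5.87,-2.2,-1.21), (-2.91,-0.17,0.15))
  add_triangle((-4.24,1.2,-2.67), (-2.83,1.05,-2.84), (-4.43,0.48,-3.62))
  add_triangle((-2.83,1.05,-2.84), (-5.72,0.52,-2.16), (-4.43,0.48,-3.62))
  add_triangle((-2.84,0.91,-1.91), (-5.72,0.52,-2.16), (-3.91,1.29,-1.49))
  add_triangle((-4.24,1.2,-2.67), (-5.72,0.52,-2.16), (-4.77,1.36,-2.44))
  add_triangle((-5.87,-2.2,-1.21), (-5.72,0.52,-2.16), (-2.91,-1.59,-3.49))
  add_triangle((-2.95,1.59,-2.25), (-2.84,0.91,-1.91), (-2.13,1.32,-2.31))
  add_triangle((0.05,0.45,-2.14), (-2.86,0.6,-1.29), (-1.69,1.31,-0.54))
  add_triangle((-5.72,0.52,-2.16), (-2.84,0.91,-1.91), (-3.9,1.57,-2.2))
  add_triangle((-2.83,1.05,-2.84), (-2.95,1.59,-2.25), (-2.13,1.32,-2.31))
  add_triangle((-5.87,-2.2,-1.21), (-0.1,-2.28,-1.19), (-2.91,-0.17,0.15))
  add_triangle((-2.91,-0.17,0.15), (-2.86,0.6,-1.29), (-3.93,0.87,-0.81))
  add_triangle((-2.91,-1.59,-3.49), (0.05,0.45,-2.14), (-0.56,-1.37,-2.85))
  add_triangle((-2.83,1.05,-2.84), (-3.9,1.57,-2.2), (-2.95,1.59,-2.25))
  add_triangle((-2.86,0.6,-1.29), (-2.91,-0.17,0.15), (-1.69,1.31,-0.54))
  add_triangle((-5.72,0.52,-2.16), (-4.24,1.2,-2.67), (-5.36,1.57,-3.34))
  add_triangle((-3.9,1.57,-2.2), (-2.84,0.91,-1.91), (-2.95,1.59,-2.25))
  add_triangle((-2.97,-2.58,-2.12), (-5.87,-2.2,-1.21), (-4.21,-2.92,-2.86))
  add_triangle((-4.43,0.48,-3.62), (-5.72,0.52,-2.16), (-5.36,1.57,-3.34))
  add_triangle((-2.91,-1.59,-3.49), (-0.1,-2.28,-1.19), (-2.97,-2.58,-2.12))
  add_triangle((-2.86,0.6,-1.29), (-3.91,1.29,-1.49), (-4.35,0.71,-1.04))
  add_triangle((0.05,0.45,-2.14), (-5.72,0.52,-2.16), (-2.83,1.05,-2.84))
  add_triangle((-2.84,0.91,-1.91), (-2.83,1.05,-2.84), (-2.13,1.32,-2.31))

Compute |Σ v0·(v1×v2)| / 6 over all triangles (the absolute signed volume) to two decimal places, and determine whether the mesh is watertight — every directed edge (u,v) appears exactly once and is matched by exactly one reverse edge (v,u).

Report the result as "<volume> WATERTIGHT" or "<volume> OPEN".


Per-triangle v0·(v1×v2)/6:
  t1: -1.3244
  t2: +0.0979
  t3: +0.5410
  t4: +0.0593
  t5: +0.3211
  t6: +4.8531
  t7: -0.1858
  t8: -0.1818
  t9: +0.8897
  t10: +1.7989
  t11: +1.6298
  t12: -0.2583
  t13: +0.3936
  t14: +0.4757
  t15: +0.1839
  t16: +0.5829
  t17: -0.0118
  t18: -2.6167
  t19: +2.8376
  t20: +0.7246
  t21: -1.3410
  t22: +0.7378
  t23: +0.4480
  t24: +8.0112
  t25: -0.1875
  t26: +1.0337
  t27: -0.5186
  t28: +0.2178
  t29: +0.5919
  t30: -0.3899
  t31: +1.5819
  t32: +0.3593
  t33: +0.7488
  t34: -0.0814
  t35: -0.1694
  t36: +0.8792
  t37: +1.9129
  t38: +2.0531
  t39: -0.2329
  t40: +0.8640
  t41: -0.2232
Σ = +27.1058 → |volume| = 27.11

Directed edges: 123 total; 3 unmatched, e.g. (-4.21,-2.92,-2.86)→(-2.91,-1.59,-3.49) → open.

27.11 OPEN


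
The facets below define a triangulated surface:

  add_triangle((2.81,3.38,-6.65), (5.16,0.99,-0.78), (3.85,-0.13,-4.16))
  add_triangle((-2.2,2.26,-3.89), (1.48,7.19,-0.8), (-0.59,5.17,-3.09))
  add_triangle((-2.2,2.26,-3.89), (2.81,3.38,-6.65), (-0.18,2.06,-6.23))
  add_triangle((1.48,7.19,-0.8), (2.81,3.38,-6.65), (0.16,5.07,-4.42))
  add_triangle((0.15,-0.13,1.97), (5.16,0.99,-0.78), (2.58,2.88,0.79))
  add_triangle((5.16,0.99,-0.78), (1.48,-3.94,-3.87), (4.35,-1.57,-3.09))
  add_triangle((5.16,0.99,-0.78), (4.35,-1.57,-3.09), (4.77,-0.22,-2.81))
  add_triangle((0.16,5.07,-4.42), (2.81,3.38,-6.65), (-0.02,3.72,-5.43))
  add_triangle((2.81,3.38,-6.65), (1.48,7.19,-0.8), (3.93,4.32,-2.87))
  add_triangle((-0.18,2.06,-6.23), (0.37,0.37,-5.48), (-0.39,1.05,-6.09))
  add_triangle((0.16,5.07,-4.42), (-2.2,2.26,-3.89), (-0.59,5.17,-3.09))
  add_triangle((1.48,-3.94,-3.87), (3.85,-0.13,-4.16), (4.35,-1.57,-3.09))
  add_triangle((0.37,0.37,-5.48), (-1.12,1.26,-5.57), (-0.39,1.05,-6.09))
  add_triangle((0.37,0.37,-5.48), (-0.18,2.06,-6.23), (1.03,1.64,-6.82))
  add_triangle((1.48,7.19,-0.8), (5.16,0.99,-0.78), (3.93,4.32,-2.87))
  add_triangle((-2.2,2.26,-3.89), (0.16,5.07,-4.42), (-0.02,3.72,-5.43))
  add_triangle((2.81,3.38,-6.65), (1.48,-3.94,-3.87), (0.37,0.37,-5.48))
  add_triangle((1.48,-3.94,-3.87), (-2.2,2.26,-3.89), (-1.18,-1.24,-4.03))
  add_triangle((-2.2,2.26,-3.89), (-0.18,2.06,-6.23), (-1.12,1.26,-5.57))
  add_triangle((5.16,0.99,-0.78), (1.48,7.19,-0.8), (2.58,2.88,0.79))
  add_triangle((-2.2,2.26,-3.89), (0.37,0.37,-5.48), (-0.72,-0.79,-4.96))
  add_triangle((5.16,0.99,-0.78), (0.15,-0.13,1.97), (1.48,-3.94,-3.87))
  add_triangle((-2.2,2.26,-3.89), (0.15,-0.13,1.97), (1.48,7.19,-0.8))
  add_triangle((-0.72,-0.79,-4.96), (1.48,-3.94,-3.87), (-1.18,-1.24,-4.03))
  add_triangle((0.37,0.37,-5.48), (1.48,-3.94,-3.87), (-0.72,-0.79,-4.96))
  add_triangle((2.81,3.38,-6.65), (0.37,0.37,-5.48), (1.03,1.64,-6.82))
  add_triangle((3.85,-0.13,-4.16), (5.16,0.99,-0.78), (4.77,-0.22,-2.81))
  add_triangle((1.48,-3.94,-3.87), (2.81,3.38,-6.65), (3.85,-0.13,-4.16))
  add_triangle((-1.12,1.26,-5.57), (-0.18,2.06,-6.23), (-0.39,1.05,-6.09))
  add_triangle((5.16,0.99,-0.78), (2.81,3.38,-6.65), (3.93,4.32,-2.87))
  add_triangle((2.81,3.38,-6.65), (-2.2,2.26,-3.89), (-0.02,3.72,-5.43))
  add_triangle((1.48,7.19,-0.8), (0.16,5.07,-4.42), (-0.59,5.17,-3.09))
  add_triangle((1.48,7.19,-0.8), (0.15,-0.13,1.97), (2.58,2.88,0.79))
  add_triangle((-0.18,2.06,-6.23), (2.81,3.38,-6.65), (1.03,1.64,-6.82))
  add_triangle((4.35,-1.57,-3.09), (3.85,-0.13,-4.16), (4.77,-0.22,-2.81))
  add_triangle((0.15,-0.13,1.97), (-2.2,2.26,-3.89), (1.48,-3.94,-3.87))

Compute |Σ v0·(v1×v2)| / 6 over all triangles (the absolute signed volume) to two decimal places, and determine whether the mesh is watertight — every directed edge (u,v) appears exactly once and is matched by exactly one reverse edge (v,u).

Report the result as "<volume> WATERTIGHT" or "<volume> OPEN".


189.64 OPEN

Per-triangle v0·(v1×v2)/6:
  t1: +13.3922
  t2: +0.8190
  t3: +5.5956
  t4: +16.4124
  t5: +4.2483
  t6: +1.2958
  t7: +1.9452
  t8: +5.4256
  t9: +16.8077
  t10: +0.8492
  t11: +3.9417
  t12: +6.0930
  t13: +0.2261
  t14: +1.4998
  t15: +11.7499
  t16: +3.9744
  t17: +12.3221
  t18: -4.1083
  t19: +2.2307
  t20: +8.1903
  t21: +4.4545
  t22: +7.7365
  t23: +5.4749
  t24: +2.6443
  t25: +5.2999
  t26: +1.0189
  t27: +1.9325
  t28: +14.0836
  t29: +0.8304
  t30: +13.5308
  t31: +3.3646
  t32: +4.9807
  t33: +4.4215
  t34: +3.4222
  t35: +2.0796
  t36: +1.4552
Σ = +189.6407 → |volume| = 189.64

Directed edges: 108 total; 6 unmatched, e.g. (0.37,0.37,-5.48)→(-1.12,1.26,-5.57) → open.


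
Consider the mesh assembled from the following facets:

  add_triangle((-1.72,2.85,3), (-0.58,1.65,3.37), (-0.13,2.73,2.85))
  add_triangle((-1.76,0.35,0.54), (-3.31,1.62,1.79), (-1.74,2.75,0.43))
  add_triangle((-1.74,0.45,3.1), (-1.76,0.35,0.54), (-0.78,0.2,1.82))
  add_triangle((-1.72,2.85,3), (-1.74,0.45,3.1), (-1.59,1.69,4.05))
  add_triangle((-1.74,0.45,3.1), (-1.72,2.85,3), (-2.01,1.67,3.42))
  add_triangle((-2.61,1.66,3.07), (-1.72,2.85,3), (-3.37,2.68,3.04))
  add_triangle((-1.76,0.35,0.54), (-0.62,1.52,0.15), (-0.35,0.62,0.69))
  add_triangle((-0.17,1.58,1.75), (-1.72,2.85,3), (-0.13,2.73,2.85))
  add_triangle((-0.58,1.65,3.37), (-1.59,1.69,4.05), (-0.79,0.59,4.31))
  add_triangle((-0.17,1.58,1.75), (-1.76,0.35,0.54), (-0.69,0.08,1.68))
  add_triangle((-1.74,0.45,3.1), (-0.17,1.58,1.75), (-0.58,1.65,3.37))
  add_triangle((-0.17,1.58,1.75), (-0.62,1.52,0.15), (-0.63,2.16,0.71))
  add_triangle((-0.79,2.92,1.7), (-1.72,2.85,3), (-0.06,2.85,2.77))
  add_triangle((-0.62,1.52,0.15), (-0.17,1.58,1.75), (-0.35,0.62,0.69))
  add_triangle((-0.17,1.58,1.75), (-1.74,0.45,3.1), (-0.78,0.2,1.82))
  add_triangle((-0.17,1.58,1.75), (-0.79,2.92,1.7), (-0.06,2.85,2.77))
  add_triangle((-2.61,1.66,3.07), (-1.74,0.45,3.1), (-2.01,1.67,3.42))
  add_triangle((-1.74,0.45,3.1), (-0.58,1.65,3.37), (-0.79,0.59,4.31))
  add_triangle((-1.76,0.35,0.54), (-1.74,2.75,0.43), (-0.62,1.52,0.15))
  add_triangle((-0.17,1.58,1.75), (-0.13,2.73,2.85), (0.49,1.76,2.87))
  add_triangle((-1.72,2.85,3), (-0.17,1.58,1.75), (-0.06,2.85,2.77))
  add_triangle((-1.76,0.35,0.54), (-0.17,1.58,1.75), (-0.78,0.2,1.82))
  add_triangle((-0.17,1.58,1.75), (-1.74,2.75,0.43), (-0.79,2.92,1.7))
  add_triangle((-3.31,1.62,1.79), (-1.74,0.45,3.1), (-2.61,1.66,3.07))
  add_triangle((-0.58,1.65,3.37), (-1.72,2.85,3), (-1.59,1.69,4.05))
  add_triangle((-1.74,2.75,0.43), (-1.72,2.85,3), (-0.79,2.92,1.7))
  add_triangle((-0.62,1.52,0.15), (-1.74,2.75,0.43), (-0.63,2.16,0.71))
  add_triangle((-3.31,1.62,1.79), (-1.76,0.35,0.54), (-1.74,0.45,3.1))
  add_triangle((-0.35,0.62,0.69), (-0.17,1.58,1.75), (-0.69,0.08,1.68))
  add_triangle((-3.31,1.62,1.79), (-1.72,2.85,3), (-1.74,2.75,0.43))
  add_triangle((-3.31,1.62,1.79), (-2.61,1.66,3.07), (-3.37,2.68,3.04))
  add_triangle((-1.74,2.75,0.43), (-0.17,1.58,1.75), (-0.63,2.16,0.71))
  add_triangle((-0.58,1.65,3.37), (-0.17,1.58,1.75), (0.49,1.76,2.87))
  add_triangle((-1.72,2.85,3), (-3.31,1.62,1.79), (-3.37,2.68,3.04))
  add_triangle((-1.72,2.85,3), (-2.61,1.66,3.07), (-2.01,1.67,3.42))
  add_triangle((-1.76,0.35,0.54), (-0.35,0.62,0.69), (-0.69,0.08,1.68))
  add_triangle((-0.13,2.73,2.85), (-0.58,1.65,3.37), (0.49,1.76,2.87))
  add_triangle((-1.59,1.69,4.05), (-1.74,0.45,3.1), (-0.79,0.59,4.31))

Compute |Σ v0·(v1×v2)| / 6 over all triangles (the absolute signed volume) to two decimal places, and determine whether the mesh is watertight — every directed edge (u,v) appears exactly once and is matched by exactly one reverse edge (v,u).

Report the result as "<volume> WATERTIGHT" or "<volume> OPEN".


13.01 WATERTIGHT

Per-triangle v0·(v1×v2)/6:
  t1: +1.1819
  t2: +0.5754
  t3: +0.0144
  t4: +0.8729
  t5: +0.0909
  t6: +0.9338
  t7: -0.2452
  t8: -0.0714
  t9: +0.7545
  t10: +0.6944
  t11: -0.4114
  t12: -0.0417
  t13: +0.9769
  t14: -0.1148
  t15: +0.1924
  t16: -0.1481
  t17: +0.4810
  t18: -1.0012
  t19: -0.0142
  t20: -0.0708
  t21: +0.1541
  t22: -0.6946
  t23: -0.2557
  t24: +0.8232
  t25: +0.8908
  t26: +1.1907
  t27: +0.0879
  t28: +0.7003
  t29: -0.1181
  t30: +2.7338
  t31: +0.6860
  t32: +0.3659
  t33: -0.3735
  t34: +0.1720
  t35: +0.6401
  t36: -0.2468
  t37: +0.6657
  t38: +0.9403
Σ = +13.0119 → |volume| = 13.01

Directed edges: 114 total, each appears once with its reverse present → watertight.


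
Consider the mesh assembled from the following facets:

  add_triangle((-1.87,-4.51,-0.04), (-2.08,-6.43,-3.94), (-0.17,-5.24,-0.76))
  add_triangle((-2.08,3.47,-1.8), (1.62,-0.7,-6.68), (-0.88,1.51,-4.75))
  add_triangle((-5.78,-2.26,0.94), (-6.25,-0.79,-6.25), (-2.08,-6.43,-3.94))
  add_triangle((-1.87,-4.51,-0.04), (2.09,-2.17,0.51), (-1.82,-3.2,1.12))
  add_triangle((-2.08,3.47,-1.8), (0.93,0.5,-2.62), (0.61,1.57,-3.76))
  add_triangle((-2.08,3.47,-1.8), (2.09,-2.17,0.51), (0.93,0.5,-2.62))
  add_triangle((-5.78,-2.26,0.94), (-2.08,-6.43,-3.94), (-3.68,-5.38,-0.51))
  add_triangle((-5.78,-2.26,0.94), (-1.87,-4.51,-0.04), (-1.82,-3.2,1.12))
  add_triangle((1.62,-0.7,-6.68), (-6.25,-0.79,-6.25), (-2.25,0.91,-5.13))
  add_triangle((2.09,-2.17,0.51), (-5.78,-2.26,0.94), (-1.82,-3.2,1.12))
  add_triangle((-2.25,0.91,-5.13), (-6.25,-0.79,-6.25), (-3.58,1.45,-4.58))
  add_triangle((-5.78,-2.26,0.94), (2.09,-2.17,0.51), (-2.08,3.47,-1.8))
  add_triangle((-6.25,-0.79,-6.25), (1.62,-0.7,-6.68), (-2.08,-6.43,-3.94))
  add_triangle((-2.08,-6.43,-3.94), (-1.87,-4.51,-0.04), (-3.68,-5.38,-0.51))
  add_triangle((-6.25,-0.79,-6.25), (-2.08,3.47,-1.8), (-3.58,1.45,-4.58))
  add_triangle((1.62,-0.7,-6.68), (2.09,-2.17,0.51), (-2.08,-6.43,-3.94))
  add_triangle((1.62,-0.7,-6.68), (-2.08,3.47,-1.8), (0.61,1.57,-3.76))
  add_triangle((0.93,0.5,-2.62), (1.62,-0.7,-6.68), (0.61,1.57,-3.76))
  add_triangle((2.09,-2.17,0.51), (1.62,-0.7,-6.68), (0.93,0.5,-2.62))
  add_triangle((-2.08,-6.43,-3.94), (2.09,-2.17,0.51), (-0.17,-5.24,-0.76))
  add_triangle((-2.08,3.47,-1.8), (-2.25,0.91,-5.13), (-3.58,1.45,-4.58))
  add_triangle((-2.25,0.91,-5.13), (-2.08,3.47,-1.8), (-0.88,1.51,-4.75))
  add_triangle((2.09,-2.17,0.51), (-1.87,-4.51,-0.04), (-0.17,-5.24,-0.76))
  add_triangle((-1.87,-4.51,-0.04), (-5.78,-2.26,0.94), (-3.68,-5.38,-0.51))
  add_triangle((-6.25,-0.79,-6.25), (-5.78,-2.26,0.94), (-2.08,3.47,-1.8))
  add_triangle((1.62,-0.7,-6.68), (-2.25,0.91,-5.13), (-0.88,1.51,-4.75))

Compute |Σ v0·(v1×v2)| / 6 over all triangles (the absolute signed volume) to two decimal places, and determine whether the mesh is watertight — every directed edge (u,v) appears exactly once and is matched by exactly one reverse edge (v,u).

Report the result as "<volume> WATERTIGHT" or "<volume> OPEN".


Per-triangle v0·(v1×v2)/6:
  t1: +5.5309
  t2: +2.6515
  t3: +46.1328
  t4: +2.7769
  t5: -0.0228
  t6: +0.6397
  t7: +10.2452
  t8: +3.8245
  t9: +13.0409
  t10: -0.3339
  t11: +4.4634
  t12: -2.6464
  t13: +51.5666
  t14: +4.4336
  t15: +4.4433
  t16: +22.3438
  t17: +4.2731
  t18: +0.9045
  t19: +2.6382
  t20: +4.3263
  t21: +3.5292
  t22: +3.9780
  t23: +2.4002
  t24: +2.7287
  t25: +26.5765
  t26: +4.5356
Σ = +224.9804 → |volume| = 224.98

Directed edges: 78 total, each appears once with its reverse present → watertight.

224.98 WATERTIGHT
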